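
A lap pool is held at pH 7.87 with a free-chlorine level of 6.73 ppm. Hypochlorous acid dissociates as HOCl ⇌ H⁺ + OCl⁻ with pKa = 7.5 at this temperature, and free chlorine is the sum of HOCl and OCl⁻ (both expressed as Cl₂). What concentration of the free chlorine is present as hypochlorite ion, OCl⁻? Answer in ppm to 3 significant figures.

[OCl⁻]/[HOCl] = 10^(pH − pKa) = 10^(7.87 − 7.5) = 10^0.37 = 2.344.
Fraction as HOCl = 1 / (1 + 2.344) = 0.299.
OCl⁻ = (1 − 0.299) × 6.73 ppm = 4.718 ppm.

4.72 ppm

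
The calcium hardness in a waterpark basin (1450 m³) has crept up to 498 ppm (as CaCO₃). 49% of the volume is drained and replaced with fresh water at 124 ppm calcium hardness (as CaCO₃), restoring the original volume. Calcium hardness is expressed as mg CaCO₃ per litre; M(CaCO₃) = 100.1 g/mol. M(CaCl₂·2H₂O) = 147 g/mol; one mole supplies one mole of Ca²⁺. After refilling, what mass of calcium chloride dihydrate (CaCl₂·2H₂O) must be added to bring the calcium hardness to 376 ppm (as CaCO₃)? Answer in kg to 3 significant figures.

130 kg

Volume: 1450 m³ = 1,450,000 L.
After draining 49% and refilling: 498 × 0.51 + 124 × 0.49 = 314.74 ppm.
Deficit to target: 376 − 314.74 = 61.26 mg/L.
As CaCO₃: 61.26 mg/L × 1,450,000 L = 88,830 g; ÷ 100.1 = 887.4 mol Ca²⁺.
Mass: 887.4 × 147 = 130,400 g.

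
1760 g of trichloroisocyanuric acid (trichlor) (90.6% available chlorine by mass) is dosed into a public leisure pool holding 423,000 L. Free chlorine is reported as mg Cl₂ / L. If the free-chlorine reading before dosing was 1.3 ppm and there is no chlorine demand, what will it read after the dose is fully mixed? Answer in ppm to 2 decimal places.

Available chlorine delivered: 1760 g × 0.906 = 1595 g as Cl₂.
Concentration rise: 1595 g / 423,000 L = 3.77 mg/L = 3.77 ppm.
Final FC: 1.3 + 3.77 = 5.07 ppm.

5.07 ppm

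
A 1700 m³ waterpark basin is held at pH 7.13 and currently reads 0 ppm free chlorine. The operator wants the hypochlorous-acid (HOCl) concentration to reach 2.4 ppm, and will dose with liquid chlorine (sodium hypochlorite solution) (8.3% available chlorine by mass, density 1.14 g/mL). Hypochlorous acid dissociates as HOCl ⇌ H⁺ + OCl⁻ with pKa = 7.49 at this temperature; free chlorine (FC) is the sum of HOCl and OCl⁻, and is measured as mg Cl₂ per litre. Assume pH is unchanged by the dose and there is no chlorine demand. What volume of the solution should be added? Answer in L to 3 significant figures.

Volume: 1700 m³ = 1,700,000 L.
[OCl⁻]/[HOCl] = 10^(pH − pKa) = 10^(7.13 − 7.49) = 0.4365; fraction as HOCl = 1/(1 + 0.4365) = 0.6961.
Free chlorine required for 2.4 ppm HOCl: 2.4 / 0.6961 = 3.448 ppm.
FC to add: 3.448 − 0 = 3.448 mg/L as Cl₂.
Cl₂ equivalent: 3.448 mg/L × 1,700,000 L = 5861 g.
Product at 8.3% available Cl: 5861 / 0.083 = 70,610 g.
Volume: 70,610 g ÷ 1.14 g/mL = 61,940 mL.

61.9 L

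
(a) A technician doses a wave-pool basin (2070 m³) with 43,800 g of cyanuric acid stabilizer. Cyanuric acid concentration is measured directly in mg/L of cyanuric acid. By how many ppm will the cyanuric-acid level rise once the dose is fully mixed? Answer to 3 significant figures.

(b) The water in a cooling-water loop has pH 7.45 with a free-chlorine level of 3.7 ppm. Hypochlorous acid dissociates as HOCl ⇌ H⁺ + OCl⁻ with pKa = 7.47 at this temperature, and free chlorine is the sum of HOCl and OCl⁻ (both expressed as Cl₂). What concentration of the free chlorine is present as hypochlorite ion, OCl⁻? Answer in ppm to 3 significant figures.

(a) 21.2 ppm; (b) 1.81 ppm

(a) Volume: 2070 m³ = 2,070,000 L.
(a) Rise: 43,800 g / 2,070,000 L × 1000 = 21.16 mg/L.

(b) [OCl⁻]/[HOCl] = 10^(pH − pKa) = 10^(7.45 − 7.47) = 10^-0.02 = 0.955.
(b) Fraction as HOCl = 1 / (1 + 0.955) = 0.5115.
(b) OCl⁻ = (1 − 0.5115) × 3.7 ppm = 1.807 ppm.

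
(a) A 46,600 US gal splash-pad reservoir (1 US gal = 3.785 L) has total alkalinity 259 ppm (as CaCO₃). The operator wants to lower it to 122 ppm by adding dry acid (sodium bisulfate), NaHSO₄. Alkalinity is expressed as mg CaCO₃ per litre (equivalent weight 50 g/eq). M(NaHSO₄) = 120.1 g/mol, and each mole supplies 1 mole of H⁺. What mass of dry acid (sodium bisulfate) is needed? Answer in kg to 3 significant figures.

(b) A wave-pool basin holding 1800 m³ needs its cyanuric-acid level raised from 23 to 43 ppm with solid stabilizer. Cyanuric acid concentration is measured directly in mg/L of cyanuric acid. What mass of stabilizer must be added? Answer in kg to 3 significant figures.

(a) 58.0 kg; (b) 36.0 kg

(a) Volume: 46,600 US gal × 3.785 L/gal = 176,381 L.
(a) Alkalinity to neutralize: (259 − 122) = 137 mg/L as CaCO₃ × 176,381 L = 24,160 g as CaCO₃.
(a) Equivalents of H⁺ required: 24,160 ÷ 50 g/eq = 483.3 eq = 483.3 mol NaHSO₄.
(a) Mass of NaHSO₄: 483.3 × 120.1 = 58,040 g.

(b) Volume: 1800 m³ = 1,800,000 L.
(b) CYA to add: (43 − 23) = 20 mg/L × 1,800,000 L = 36,000 g cyanuric acid.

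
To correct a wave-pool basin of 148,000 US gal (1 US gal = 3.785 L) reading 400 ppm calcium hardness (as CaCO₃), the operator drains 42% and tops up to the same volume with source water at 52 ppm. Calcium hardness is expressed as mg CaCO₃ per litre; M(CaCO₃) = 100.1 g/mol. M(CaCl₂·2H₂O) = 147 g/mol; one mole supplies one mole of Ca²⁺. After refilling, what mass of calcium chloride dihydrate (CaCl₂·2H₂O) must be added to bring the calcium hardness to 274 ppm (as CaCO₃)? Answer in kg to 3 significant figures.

Volume: 148,000 US gal × 3.785 L/gal = 560,180 L.
After draining 42% and refilling: 400 × 0.58 + 52 × 0.42 = 253.84 ppm.
Deficit to target: 274 − 253.84 = 20.16 mg/L.
As CaCO₃: 20.16 mg/L × 560,180 L = 11,290 g; ÷ 100.1 = 112.8 mol Ca²⁺.
Mass: 112.8 × 147 = 16,580 g.

16.6 kg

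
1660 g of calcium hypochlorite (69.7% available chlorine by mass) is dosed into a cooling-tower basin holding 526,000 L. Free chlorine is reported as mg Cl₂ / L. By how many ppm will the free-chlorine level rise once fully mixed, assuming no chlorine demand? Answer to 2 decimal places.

Available chlorine delivered: 1660 g × 0.697 = 1157 g as Cl₂.
Concentration rise: 1157 g / 526,000 L = 2.2 mg/L = 2.20 ppm.

2.20 ppm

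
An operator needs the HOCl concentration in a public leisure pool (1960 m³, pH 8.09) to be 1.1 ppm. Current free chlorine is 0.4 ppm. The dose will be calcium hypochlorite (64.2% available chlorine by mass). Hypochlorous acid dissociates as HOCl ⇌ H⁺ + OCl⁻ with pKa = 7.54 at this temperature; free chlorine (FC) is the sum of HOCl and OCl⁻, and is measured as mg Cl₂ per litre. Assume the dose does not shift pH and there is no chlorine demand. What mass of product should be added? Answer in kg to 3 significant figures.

14.1 kg

Volume: 1960 m³ = 1,960,000 L.
[OCl⁻]/[HOCl] = 10^(pH − pKa) = 10^(8.09 − 7.54) = 3.548; fraction as HOCl = 1/(1 + 3.548) = 0.2199.
Free chlorine required for 1.1 ppm HOCl: 1.1 / 0.2199 = 5.003 ppm.
FC to add: 5.003 − 0.4 = 4.603 mg/L as Cl₂.
Cl₂ equivalent: 4.603 mg/L × 1,960,000 L = 9022 g.
Product at 64.2% available Cl: 9022 / 0.642 = 14,050 g.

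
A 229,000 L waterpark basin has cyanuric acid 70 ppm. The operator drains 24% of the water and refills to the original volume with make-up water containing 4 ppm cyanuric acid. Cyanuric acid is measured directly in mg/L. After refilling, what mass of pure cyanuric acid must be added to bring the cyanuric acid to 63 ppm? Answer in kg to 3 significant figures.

After draining 24% and refilling: 70 × 0.76 + 4 × 0.24 = 54.16 ppm.
Deficit to target: 63 − 54.16 = 8.84 mg/L.
Mass: 8.84 mg/L × 229,000 L = 2024 g cyanuric acid.

2.02 kg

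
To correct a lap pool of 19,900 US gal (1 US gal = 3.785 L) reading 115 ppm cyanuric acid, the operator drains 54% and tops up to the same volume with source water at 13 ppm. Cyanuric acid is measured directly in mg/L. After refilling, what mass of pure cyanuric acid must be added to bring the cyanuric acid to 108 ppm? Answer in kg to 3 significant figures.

Volume: 19,900 US gal × 3.785 L/gal = 75,322 L.
After draining 54% and refilling: 115 × 0.46 + 13 × 0.54 = 59.92 ppm.
Deficit to target: 108 − 59.92 = 48.08 mg/L.
Mass: 48.08 mg/L × 75,322 L = 3621 g cyanuric acid.

3.62 kg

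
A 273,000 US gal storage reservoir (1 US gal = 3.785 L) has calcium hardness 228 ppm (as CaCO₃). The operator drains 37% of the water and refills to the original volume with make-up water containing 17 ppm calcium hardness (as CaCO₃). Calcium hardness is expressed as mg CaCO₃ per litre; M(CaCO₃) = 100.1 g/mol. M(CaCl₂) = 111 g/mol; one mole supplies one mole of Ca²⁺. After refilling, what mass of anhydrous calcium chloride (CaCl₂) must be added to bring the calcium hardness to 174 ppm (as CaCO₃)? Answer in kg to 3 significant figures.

27.6 kg

Volume: 273,000 US gal × 3.785 L/gal = 1,033,305 L.
After draining 37% and refilling: 228 × 0.63 + 17 × 0.37 = 149.93 ppm.
Deficit to target: 174 − 149.93 = 24.07 mg/L.
As CaCO₃: 24.07 mg/L × 1,033,305 L = 24,870 g; ÷ 100.1 = 248.5 mol Ca²⁺.
Mass: 248.5 × 111 = 27,580 g.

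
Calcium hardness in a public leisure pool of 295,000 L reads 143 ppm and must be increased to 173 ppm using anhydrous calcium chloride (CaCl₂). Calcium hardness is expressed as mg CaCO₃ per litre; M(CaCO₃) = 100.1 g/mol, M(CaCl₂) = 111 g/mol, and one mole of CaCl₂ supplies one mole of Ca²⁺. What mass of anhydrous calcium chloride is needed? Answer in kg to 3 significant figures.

Hardness to add: (173 − 143) = 30 mg/L as CaCO₃ × 295,000 L = 8850 g as CaCO₃.
Moles of Ca²⁺ (1 mol Ca²⁺ ≡ 1 mol CaCO₃): 8850 / 100.1 g/mol = 88.41 mol.
Mass of CaCl₂: 88.41 × 111 = 9814 g.

9.81 kg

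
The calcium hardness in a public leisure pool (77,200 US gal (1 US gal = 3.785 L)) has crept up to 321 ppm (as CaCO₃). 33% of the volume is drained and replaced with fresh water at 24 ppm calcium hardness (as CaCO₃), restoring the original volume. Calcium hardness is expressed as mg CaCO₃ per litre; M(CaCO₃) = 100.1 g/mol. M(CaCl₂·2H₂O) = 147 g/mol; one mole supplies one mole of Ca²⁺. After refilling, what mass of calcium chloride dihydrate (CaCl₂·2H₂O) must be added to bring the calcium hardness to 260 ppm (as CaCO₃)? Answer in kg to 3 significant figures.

Volume: 77,200 US gal × 3.785 L/gal = 292,202 L.
After draining 33% and refilling: 321 × 0.67 + 24 × 0.33 = 222.99 ppm.
Deficit to target: 260 − 222.99 = 37.01 mg/L.
As CaCO₃: 37.01 mg/L × 292,202 L = 10,810 g; ÷ 100.1 = 108 mol Ca²⁺.
Mass: 108 × 147 = 15,880 g.

15.9 kg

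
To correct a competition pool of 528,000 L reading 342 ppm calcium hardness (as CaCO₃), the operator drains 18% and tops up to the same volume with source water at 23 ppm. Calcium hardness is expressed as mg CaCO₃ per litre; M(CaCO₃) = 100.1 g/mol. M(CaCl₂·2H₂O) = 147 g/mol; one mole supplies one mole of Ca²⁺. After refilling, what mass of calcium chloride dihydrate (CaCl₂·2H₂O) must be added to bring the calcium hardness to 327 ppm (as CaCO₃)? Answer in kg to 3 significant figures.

After draining 18% and refilling: 342 × 0.82 + 23 × 0.18 = 284.58 ppm.
Deficit to target: 327 − 284.58 = 42.42 mg/L.
As CaCO₃: 42.42 mg/L × 528,000 L = 22,400 g; ÷ 100.1 = 223.8 mol Ca²⁺.
Mass: 223.8 × 147 = 32,890 g.

32.9 kg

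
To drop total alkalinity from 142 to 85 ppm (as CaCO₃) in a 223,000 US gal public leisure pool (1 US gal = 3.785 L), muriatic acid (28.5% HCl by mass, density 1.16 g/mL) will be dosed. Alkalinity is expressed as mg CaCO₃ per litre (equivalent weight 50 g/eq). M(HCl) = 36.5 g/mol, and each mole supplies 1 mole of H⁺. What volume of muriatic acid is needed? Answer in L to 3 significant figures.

106 L

Volume: 223,000 US gal × 3.785 L/gal = 844,055 L.
Alkalinity to neutralize: (142 − 85) = 57 mg/L as CaCO₃ × 844,055 L = 48,110 g as CaCO₃.
Equivalents of H⁺ required: 48,110 ÷ 50 g/eq = 962.2 eq = 962.2 mol HCl.
Mass of HCl: 962.2 × 36.5 = 35,120 g.
Mass of 28.5% solution: 35,120 / 0.285 = 123,200 g.
Volume: 123,200 g ÷ 1.16 g/mL = 106,200 mL.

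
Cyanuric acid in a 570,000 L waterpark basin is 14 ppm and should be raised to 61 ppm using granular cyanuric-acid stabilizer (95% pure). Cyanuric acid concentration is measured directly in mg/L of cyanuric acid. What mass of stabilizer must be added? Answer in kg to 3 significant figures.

28.2 kg

CYA to add: (61 − 14) = 47 mg/L × 570,000 L = 26,790 g cyanuric acid.
At 95% purity: 26,790 / 0.95 = 28,200 g product.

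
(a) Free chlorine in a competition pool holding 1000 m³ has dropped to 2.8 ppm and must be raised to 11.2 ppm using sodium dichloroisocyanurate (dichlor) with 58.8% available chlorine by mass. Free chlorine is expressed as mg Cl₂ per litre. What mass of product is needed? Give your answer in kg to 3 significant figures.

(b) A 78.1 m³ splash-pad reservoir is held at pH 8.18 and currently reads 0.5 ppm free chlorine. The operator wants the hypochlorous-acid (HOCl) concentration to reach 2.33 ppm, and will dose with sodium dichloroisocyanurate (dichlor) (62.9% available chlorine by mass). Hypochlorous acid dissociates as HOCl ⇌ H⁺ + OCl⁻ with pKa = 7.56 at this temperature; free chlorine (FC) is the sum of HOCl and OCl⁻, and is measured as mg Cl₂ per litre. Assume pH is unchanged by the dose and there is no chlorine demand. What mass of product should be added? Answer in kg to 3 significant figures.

(a) Volume: 1000 m³ = 1,000,000 L.
(a) Chlorine deficit: 11.2 − 2.8 = 8.4 ppm = 8.4 mg/L as Cl₂.
(a) Cl₂ equivalent needed: 8.4 mg/L × 1,000,000 L = 8,400,000 mg = 8400 g.
(a) Product at 58.8% available chlorine: 8400 / 0.588 = 14,290 g.

(b) Volume: 78.1 m³ = 78,100 L.
(b) [OCl⁻]/[HOCl] = 10^(pH − pKa) = 10^(8.18 − 7.56) = 4.169; fraction as HOCl = 1/(1 + 4.169) = 0.1935.
(b) Free chlorine required for 2.33 ppm HOCl: 2.33 / 0.1935 = 12.04 ppm.
(b) FC to add: 12.04 − 0.5 = 11.54 mg/L as Cl₂.
(b) Cl₂ equivalent: 11.54 mg/L × 78,100 L = 901.5 g.
(b) Product at 62.9% available Cl: 901.5 / 0.629 = 1433 g.

(a) 14.3 kg; (b) 1.43 kg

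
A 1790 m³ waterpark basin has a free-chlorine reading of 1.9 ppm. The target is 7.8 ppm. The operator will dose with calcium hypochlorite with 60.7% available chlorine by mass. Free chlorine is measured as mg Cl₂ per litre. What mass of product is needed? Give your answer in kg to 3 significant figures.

Volume: 1790 m³ = 1,790,000 L.
Chlorine deficit: 7.8 − 1.9 = 5.9 ppm = 5.9 mg/L as Cl₂.
Cl₂ equivalent needed: 5.9 mg/L × 1,790,000 L = 10,560,000 mg = 10,560 g.
Product at 60.7% available chlorine: 10,560 / 0.607 = 17,400 g.

17.4 kg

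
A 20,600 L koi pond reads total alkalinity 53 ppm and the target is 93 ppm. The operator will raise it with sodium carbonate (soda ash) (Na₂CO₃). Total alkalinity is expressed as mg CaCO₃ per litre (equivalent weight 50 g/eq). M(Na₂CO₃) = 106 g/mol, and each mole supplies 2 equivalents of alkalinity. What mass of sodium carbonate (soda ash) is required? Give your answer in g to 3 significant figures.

Alkalinity to add: (93 − 53) = 40 mg/L as CaCO₃ × 20,600 L = 824 g as CaCO₃.
Equivalents: 824 g ÷ 50 g/eq = 16.48 eq.
Each mole of Na₂CO₃ supplies 2 eq, so 16.48 / 2 = 8.24 mol.
Mass: 8.24 mol × 106 g/mol = 873.4 g.

873 g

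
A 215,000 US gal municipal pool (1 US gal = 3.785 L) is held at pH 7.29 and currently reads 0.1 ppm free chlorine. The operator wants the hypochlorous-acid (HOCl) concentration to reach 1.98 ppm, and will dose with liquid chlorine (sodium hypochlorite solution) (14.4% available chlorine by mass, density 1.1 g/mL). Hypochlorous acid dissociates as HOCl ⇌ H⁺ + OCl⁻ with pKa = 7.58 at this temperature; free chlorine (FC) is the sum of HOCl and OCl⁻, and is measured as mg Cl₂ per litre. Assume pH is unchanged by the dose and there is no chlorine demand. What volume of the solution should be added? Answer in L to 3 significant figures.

Volume: 215,000 US gal × 3.785 L/gal = 813,775 L.
[OCl⁻]/[HOCl] = 10^(pH − pKa) = 10^(7.29 − 7.58) = 0.5129; fraction as HOCl = 1/(1 + 0.5129) = 0.661.
Free chlorine required for 1.98 ppm HOCl: 1.98 / 0.661 = 2.995 ppm.
FC to add: 2.995 − 0.1 = 2.895 mg/L as Cl₂.
Cl₂ equivalent: 2.895 mg/L × 813,775 L = 2356 g.
Product at 14.4% available Cl: 2356 / 0.144 = 16,360 g.
Volume: 16,360 g ÷ 1.1 g/mL = 14,880 mL.

14.9 L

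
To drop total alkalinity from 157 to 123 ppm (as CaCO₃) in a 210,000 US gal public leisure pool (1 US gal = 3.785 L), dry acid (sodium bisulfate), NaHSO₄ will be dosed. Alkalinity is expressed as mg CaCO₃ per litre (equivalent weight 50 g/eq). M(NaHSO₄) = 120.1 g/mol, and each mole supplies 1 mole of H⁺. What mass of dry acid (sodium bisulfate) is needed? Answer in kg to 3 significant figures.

Volume: 210,000 US gal × 3.785 L/gal = 794,850 L.
Alkalinity to neutralize: (157 − 123) = 34 mg/L as CaCO₃ × 794,850 L = 27,020 g as CaCO₃.
Equivalents of H⁺ required: 27,020 ÷ 50 g/eq = 540.5 eq = 540.5 mol NaHSO₄.
Mass of NaHSO₄: 540.5 × 120.1 = 64,910 g.

64.9 kg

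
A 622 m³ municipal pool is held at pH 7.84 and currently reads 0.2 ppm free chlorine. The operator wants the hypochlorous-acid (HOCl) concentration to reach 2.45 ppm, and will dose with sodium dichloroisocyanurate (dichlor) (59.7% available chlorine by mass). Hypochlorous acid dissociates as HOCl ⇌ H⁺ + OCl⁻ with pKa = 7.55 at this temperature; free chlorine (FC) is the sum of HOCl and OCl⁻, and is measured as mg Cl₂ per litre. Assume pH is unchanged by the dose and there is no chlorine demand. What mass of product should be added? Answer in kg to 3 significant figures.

7.32 kg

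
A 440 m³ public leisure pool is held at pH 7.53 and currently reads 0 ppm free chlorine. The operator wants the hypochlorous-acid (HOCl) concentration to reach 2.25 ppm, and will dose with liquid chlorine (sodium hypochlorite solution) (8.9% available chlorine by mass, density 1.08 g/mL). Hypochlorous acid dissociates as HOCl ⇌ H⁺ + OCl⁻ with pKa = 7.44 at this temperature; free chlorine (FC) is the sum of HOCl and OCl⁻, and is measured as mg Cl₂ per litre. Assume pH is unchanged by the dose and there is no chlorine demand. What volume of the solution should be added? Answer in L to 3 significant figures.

Volume: 440 m³ = 440,000 L.
[OCl⁻]/[HOCl] = 10^(pH − pKa) = 10^(7.53 − 7.44) = 1.23; fraction as HOCl = 1/(1 + 1.23) = 0.4484.
Free chlorine required for 2.25 ppm HOCl: 2.25 / 0.4484 = 5.018 ppm.
FC to add: 5.018 − 0 = 5.018 mg/L as Cl₂.
Cl₂ equivalent: 5.018 mg/L × 440,000 L = 2208 g.
Product at 8.9% available Cl: 2208 / 0.089 = 24,810 g.
Volume: 24,810 g ÷ 1.08 g/mL = 22,970 mL.

23.0 L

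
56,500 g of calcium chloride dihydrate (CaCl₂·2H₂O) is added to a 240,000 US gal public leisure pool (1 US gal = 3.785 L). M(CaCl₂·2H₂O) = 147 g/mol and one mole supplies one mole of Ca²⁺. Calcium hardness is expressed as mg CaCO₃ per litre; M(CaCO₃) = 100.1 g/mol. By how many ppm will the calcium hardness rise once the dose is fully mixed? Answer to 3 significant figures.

42.4 ppm

Volume: 240,000 US gal × 3.785 L/gal = 908,400 L.
Moles of Ca²⁺: 56,500 g ÷ 147 g/mol = 384.4 mol.
As CaCO₃: 384.4 mol × 100.1 g/mol = 38,470 g.
Rise: 38,470 g / 908,400 L × 1000 = 42.35 mg/L.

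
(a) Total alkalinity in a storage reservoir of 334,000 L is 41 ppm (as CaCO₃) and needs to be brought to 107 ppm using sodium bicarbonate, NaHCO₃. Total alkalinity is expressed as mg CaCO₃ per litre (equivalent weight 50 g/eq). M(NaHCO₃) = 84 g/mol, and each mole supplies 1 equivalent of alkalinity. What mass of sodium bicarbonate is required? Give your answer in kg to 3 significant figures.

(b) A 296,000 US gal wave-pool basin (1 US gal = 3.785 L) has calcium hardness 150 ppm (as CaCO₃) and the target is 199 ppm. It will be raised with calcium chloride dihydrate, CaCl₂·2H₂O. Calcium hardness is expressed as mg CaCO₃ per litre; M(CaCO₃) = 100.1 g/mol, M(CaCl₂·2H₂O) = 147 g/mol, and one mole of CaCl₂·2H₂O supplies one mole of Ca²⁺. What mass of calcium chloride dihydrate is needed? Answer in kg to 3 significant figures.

(a) Alkalinity to add: (107 − 41) = 66 mg/L as CaCO₃ × 334,000 L = 22,040 g as CaCO₃.
(a) Equivalents: 22,040 g ÷ 50 g/eq = 440.9 eq.
(a) NaHCO₃ supplies 1 eq per mole → 440.9 mol.
(a) Mass: 440.9 mol × 84 g/mol = 37,030 g.

(b) Volume: 296,000 US gal × 3.785 L/gal = 1,120,360 L.
(b) Hardness to add: (199 − 150) = 49 mg/L as CaCO₃ × 1,120,360 L = 54,900 g as CaCO₃.
(b) Moles of Ca²⁺ (1 mol Ca²⁺ ≡ 1 mol CaCO₃): 54,900 / 100.1 g/mol = 548.4 mol.
(b) Mass of CaCl₂·2H₂O: 548.4 × 147 = 80,620 g.

(a) 37.0 kg; (b) 80.6 kg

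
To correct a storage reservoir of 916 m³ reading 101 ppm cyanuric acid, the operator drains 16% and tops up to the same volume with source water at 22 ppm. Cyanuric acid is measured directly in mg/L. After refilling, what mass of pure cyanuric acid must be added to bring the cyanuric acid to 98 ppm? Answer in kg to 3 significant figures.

Volume: 916 m³ = 916,000 L.
After draining 16% and refilling: 101 × 0.84 + 22 × 0.16 = 88.36 ppm.
Deficit to target: 98 − 88.36 = 9.64 mg/L.
Mass: 9.64 mg/L × 916,000 L = 8830 g cyanuric acid.

8.83 kg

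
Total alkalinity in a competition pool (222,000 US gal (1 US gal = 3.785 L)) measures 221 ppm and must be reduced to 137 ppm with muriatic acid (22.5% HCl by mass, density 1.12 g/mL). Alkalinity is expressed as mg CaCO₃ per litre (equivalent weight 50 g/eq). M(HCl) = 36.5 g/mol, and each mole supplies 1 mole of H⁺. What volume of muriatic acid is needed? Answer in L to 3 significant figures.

Volume: 222,000 US gal × 3.785 L/gal = 840,270 L.
Alkalinity to neutralize: (221 − 137) = 84 mg/L as CaCO₃ × 840,270 L = 70,580 g as CaCO₃.
Equivalents of H⁺ required: 70,580 ÷ 50 g/eq = 1412 eq = 1412 mol HCl.
Mass of HCl: 1412 × 36.5 = 51,530 g.
Mass of 22.5% solution: 51,530 / 0.225 = 229,000 g.
Volume: 229,000 g ÷ 1.12 g/mL = 204,500 mL.

204 L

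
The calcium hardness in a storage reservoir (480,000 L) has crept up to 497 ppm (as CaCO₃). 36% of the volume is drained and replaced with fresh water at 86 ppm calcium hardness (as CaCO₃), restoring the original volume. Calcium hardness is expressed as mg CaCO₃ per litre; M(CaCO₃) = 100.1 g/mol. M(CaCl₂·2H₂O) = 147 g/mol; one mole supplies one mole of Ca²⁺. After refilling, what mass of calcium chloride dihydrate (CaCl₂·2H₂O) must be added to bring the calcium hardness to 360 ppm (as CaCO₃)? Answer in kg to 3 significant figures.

After draining 36% and refilling: 497 × 0.64 + 86 × 0.36 = 349.04 ppm.
Deficit to target: 360 − 349.04 = 10.96 mg/L.
As CaCO₃: 10.96 mg/L × 480,000 L = 5261 g; ÷ 100.1 = 52.56 mol Ca²⁺.
Mass: 52.56 × 147 = 7726 g.

7.73 kg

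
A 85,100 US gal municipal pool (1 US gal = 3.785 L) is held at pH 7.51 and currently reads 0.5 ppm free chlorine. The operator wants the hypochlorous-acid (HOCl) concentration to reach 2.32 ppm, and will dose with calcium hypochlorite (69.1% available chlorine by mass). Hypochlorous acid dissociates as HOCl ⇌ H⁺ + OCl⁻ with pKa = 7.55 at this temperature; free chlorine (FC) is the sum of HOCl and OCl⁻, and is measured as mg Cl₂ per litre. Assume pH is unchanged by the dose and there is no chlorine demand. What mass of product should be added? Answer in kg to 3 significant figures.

1.83 kg

Volume: 85,100 US gal × 3.785 L/gal = 322,104 L.
[OCl⁻]/[HOCl] = 10^(pH − pKa) = 10^(7.51 − 7.55) = 0.912; fraction as HOCl = 1/(1 + 0.912) = 0.523.
Free chlorine required for 2.32 ppm HOCl: 2.32 / 0.523 = 4.436 ppm.
FC to add: 4.436 − 0.5 = 3.936 mg/L as Cl₂.
Cl₂ equivalent: 3.936 mg/L × 322,104 L = 1268 g.
Product at 69.1% available Cl: 1268 / 0.691 = 1835 g.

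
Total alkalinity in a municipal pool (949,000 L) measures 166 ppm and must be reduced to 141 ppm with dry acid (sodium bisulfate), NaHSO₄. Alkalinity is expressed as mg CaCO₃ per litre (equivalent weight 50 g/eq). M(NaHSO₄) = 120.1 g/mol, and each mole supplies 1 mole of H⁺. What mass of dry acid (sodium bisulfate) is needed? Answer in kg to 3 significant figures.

57.0 kg

Alkalinity to neutralize: (166 − 141) = 25 mg/L as CaCO₃ × 949,000 L = 23,720 g as CaCO₃.
Equivalents of H⁺ required: 23,720 ÷ 50 g/eq = 474.5 eq = 474.5 mol NaHSO₄.
Mass of NaHSO₄: 474.5 × 120.1 = 56,990 g.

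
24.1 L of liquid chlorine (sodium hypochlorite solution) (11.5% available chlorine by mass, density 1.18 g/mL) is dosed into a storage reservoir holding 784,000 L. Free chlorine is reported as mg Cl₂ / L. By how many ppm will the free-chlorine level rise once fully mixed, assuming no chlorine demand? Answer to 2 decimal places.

4.17 ppm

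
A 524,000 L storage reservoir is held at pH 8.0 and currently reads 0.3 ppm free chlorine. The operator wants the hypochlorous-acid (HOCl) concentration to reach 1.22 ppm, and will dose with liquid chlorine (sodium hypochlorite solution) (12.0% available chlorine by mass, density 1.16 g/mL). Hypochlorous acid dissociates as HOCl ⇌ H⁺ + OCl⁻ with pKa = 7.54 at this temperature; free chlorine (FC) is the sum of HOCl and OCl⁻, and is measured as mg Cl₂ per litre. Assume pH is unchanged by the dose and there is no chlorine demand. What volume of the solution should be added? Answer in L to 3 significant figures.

[OCl⁻]/[HOCl] = 10^(pH − pKa) = 10^(8.0 − 7.54) = 2.884; fraction as HOCl = 1/(1 + 2.884) = 0.2575.
Free chlorine required for 1.22 ppm HOCl: 1.22 / 0.2575 = 4.739 ppm.
FC to add: 4.739 − 0.3 = 4.439 mg/L as Cl₂.
Cl₂ equivalent: 4.439 mg/L × 524,000 L = 2326 g.
Product at 12.0% available Cl: 2326 / 0.12 = 19,380 g.
Volume: 19,380 g ÷ 1.16 g/mL = 16,710 mL.

16.7 L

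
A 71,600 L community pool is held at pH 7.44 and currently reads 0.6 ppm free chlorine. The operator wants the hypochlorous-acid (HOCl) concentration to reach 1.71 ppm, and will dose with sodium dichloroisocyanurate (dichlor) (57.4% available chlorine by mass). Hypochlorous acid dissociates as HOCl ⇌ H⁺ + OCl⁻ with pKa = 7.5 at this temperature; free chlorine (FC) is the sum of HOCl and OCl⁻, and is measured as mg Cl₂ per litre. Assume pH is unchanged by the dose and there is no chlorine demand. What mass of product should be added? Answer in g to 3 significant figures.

324 g

[OCl⁻]/[HOCl] = 10^(pH − pKa) = 10^(7.44 − 7.5) = 0.871; fraction as HOCl = 1/(1 + 0.871) = 0.5345.
Free chlorine required for 1.71 ppm HOCl: 1.71 / 0.5345 = 3.199 ppm.
FC to add: 3.199 − 0.6 = 2.599 mg/L as Cl₂.
Cl₂ equivalent: 2.599 mg/L × 71,600 L = 186.1 g.
Product at 57.4% available Cl: 186.1 / 0.574 = 324.2 g.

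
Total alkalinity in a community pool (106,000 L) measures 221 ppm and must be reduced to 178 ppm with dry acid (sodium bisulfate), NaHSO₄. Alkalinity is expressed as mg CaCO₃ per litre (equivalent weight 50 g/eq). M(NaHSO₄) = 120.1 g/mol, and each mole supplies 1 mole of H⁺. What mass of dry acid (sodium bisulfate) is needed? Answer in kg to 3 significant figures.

10.9 kg

Alkalinity to neutralize: (221 − 178) = 43 mg/L as CaCO₃ × 106,000 L = 4558 g as CaCO₃.
Equivalents of H⁺ required: 4558 ÷ 50 g/eq = 91.16 eq = 91.16 mol NaHSO₄.
Mass of NaHSO₄: 91.16 × 120.1 = 10,950 g.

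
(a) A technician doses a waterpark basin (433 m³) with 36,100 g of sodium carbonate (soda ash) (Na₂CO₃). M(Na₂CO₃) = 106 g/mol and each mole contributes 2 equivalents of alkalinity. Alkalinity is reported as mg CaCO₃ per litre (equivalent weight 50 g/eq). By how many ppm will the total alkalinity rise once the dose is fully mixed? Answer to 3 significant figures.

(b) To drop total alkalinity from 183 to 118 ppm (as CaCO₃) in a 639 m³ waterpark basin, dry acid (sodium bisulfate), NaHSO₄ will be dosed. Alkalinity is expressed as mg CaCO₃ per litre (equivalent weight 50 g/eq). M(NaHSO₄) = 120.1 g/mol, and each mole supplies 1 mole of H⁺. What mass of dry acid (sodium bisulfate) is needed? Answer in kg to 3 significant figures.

(a) 78.7 ppm; (b) 99.8 kg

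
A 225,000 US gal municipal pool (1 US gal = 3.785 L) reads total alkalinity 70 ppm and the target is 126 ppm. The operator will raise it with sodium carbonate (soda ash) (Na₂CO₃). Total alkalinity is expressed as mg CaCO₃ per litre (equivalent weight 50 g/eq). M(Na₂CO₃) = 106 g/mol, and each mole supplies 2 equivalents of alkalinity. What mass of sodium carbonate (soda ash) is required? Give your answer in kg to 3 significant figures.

50.6 kg

Volume: 225,000 US gal × 3.785 L/gal = 851,625 L.
Alkalinity to add: (126 − 70) = 56 mg/L as CaCO₃ × 851,625 L = 47,690 g as CaCO₃.
Equivalents: 47,690 g ÷ 50 g/eq = 953.8 eq.
Each mole of Na₂CO₃ supplies 2 eq, so 953.8 / 2 = 476.9 mol.
Mass: 476.9 mol × 106 g/mol = 50,550 g.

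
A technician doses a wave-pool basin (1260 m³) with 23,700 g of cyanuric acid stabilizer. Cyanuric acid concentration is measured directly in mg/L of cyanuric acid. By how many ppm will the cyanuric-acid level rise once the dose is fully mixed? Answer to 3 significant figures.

Volume: 1260 m³ = 1,260,000 L.
Rise: 23,700 g / 1,260,000 L × 1000 = 18.81 mg/L.

18.8 ppm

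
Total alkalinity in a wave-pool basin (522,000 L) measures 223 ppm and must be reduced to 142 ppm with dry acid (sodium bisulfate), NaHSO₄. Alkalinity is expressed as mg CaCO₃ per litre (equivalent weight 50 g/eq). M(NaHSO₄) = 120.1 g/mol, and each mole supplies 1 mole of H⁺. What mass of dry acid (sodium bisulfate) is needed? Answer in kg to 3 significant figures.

Alkalinity to neutralize: (223 − 142) = 81 mg/L as CaCO₃ × 522,000 L = 42,280 g as CaCO₃.
Equivalents of H⁺ required: 42,280 ÷ 50 g/eq = 845.6 eq = 845.6 mol NaHSO₄.
Mass of NaHSO₄: 845.6 × 120.1 = 101,600 g.

102 kg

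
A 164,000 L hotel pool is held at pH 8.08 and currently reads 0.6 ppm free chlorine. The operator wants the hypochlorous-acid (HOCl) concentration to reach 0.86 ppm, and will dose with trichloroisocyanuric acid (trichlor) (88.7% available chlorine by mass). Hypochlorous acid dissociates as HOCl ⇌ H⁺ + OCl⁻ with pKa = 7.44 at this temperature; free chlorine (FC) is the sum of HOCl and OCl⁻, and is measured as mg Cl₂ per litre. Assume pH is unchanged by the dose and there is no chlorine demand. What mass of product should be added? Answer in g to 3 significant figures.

742 g

[OCl⁻]/[HOCl] = 10^(pH − pKa) = 10^(8.08 − 7.44) = 4.365; fraction as HOCl = 1/(1 + 4.365) = 0.1864.
Free chlorine required for 0.86 ppm HOCl: 0.86 / 0.1864 = 4.614 ppm.
FC to add: 4.614 − 0.6 = 4.014 mg/L as Cl₂.
Cl₂ equivalent: 4.014 mg/L × 164,000 L = 658.3 g.
Product at 88.7% available Cl: 658.3 / 0.887 = 742.2 g.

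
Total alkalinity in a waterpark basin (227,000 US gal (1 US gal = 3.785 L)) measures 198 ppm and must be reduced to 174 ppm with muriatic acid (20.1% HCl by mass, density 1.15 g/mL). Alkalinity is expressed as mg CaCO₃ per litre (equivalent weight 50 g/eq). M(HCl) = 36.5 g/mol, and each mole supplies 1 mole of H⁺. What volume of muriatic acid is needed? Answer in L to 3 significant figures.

Volume: 227,000 US gal × 3.785 L/gal = 859,195 L.
Alkalinity to neutralize: (198 − 174) = 24 mg/L as CaCO₃ × 859,195 L = 20,620 g as CaCO₃.
Equivalents of H⁺ required: 20,620 ÷ 50 g/eq = 412.4 eq = 412.4 mol HCl.
Mass of HCl: 412.4 × 36.5 = 15,050 g.
Mass of 20.1% solution: 15,050 / 0.201 = 74,890 g.
Volume: 74,890 g ÷ 1.15 g/mL = 65,120 mL.

65.1 L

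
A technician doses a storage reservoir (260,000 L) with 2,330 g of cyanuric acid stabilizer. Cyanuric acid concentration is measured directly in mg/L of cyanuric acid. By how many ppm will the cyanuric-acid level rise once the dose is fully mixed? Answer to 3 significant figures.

8.96 ppm

Rise: 2,330 g / 260,000 L × 1000 = 8.962 mg/L.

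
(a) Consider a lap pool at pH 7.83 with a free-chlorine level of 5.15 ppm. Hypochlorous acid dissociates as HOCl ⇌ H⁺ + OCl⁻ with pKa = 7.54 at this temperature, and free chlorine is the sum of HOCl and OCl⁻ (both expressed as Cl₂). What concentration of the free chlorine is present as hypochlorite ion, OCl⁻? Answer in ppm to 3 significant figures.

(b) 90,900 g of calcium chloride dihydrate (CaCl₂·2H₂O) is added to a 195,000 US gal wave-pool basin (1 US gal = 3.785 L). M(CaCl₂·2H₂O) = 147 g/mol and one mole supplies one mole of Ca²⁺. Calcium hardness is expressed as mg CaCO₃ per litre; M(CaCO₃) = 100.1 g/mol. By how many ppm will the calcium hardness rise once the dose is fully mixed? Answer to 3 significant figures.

(a) [OCl⁻]/[HOCl] = 10^(pH − pKa) = 10^(7.83 − 7.54) = 10^0.29 = 1.95.
(a) Fraction as HOCl = 1 / (1 + 1.95) = 0.339.
(a) OCl⁻ = (1 − 0.339) × 5.15 ppm = 3.404 ppm.

(b) Volume: 195,000 US gal × 3.785 L/gal = 738,075 L.
(b) Moles of Ca²⁺: 90,900 g ÷ 147 g/mol = 618.4 mol.
(b) As CaCO₃: 618.4 mol × 100.1 g/mol = 61,900 g.
(b) Rise: 61,900 g / 738,075 L × 1000 = 83.86 mg/L.

(a) 3.40 ppm; (b) 83.9 ppm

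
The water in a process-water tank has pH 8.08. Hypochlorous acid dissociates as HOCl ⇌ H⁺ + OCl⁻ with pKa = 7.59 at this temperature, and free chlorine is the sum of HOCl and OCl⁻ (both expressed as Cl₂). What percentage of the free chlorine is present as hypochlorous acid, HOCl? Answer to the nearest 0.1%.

[OCl⁻]/[HOCl] = 10^(pH − pKa) = 10^(8.08 − 7.59) = 10^0.49 = 3.09.
Fraction as HOCl = 1 / (1 + 3.09) = 0.2445.

24.4%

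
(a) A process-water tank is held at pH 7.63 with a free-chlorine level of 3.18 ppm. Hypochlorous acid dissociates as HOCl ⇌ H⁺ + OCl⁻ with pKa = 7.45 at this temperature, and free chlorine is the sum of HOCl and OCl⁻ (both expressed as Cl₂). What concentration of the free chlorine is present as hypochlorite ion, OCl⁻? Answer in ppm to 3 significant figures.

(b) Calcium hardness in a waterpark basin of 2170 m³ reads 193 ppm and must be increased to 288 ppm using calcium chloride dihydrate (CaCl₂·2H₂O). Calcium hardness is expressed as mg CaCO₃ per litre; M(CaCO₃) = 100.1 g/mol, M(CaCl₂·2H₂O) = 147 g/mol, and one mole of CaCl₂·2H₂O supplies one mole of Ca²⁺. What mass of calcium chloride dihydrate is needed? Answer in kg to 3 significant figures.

(a) [OCl⁻]/[HOCl] = 10^(pH − pKa) = 10^(7.63 − 7.45) = 10^0.18 = 1.514.
(a) Fraction as HOCl = 1 / (1 + 1.514) = 0.3978.
(a) OCl⁻ = (1 − 0.3978) × 3.18 ppm = 1.915 ppm.

(b) Volume: 2170 m³ = 2,170,000 L.
(b) Hardness to add: (288 − 193) = 95 mg/L as CaCO₃ × 2,170,000 L = 206,200 g as CaCO₃.
(b) Moles of Ca²⁺ (1 mol Ca²⁺ ≡ 1 mol CaCO₃): 206,200 / 100.1 g/mol = 2059 mol.
(b) Mass of CaCl₂·2H₂O: 2059 × 147 = 302,700 g.

(a) 1.91 ppm; (b) 303 kg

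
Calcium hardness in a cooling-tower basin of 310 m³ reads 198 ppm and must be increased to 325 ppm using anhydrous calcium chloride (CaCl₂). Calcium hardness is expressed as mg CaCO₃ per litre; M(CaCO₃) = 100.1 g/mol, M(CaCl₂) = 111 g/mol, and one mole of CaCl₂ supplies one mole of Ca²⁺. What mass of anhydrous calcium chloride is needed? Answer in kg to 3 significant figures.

Volume: 310 m³ = 310,000 L.
Hardness to add: (325 − 198) = 127 mg/L as CaCO₃ × 310,000 L = 39,370 g as CaCO₃.
Moles of Ca²⁺ (1 mol Ca²⁺ ≡ 1 mol CaCO₃): 39,370 / 100.1 g/mol = 393.3 mol.
Mass of CaCl₂: 393.3 × 111 = 43,660 g.

43.7 kg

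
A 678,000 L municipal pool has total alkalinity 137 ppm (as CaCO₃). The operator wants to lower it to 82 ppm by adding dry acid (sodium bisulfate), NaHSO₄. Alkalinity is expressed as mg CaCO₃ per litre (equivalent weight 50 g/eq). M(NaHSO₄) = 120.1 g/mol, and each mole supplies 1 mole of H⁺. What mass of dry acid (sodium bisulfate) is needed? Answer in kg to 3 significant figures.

Alkalinity to neutralize: (137 − 82) = 55 mg/L as CaCO₃ × 678,000 L = 37,290 g as CaCO₃.
Equivalents of H⁺ required: 37,290 ÷ 50 g/eq = 745.8 eq = 745.8 mol NaHSO₄.
Mass of NaHSO₄: 745.8 × 120.1 = 89,570 g.

89.6 kg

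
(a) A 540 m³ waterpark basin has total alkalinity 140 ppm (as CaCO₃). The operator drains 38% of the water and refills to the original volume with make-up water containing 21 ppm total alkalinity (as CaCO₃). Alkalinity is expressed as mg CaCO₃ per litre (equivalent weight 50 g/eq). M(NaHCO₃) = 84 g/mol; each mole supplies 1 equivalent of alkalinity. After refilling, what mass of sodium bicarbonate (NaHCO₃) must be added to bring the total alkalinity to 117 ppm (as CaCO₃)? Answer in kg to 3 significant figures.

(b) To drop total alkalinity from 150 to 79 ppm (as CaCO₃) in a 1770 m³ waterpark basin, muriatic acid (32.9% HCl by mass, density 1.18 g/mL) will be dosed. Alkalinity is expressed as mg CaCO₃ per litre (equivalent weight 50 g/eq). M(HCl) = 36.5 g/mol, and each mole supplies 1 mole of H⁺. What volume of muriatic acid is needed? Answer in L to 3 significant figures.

(a) Volume: 540 m³ = 540,000 L.
(a) After draining 38% and refilling: 140 × 0.62 + 21 × 0.38 = 94.78 ppm.
(a) Deficit to target: 117 − 94.78 = 22.22 mg/L.
(a) As CaCO₃: 22.22 mg/L × 540,000 L = 12,000 g; ÷ 50 g/eq ÷ 1 = 240 mol NaHCO₃.
(a) Mass: 240 × 84 = 20,160 g.

(b) Volume: 1770 m³ = 1,770,000 L.
(b) Alkalinity to neutralize: (150 − 79) = 71 mg/L as CaCO₃ × 1,770,000 L = 125,700 g as CaCO₃.
(b) Equivalents of H⁺ required: 125,700 ÷ 50 g/eq = 2513 eq = 2513 mol HCl.
(b) Mass of HCl: 2513 × 36.5 = 91,740 g.
(b) Mass of 32.9% solution: 91,740 / 0.329 = 278,800 g.
(b) Volume: 278,800 g ÷ 1.18 g/mL = 236,300 mL.

(a) 20.2 kg; (b) 236 L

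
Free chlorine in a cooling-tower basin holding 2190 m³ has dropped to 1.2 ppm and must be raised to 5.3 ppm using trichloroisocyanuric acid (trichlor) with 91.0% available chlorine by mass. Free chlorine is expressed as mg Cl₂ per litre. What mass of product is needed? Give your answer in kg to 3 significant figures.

9.87 kg

Volume: 2190 m³ = 2,190,000 L.
Chlorine deficit: 5.3 − 1.2 = 4.1 ppm = 4.1 mg/L as Cl₂.
Cl₂ equivalent needed: 4.1 mg/L × 2,190,000 L = 8,979,000 mg = 8979 g.
Product at 91.0% available chlorine: 8979 / 0.91 = 9867 g.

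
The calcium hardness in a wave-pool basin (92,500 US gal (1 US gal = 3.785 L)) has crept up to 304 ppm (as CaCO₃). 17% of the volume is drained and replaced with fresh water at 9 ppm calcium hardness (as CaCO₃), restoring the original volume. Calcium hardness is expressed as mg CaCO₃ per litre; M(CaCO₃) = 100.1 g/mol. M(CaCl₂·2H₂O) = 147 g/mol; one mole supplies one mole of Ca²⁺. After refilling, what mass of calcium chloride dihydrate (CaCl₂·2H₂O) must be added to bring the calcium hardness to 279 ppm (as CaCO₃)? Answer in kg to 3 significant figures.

Volume: 92,500 US gal × 3.785 L/gal = 350,112 L.
After draining 17% and refilling: 304 × 0.83 + 9 × 0.17 = 253.85 ppm.
Deficit to target: 279 − 253.85 = 25.15 mg/L.
As CaCO₃: 25.15 mg/L × 350,112 L = 8805 g; ÷ 100.1 = 87.97 mol Ca²⁺.
Mass: 87.97 × 147 = 12,930 g.

12.9 kg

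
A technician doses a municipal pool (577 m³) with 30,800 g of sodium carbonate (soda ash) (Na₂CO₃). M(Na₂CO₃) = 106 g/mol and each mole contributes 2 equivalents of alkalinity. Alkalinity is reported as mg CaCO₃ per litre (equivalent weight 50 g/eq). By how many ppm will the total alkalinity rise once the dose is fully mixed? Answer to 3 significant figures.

50.4 ppm

Volume: 577 m³ = 577,000 L.
Moles of Na₂CO₃: 30,800 g ÷ 106 g/mol = 290.6 mol → 581.1 eq of alkalinity.
As CaCO₃: 581.1 eq × 50 g/eq = 29,060 g.
Rise: 29,060 g / 577,000 L × 1000 = 50.36 mg/L.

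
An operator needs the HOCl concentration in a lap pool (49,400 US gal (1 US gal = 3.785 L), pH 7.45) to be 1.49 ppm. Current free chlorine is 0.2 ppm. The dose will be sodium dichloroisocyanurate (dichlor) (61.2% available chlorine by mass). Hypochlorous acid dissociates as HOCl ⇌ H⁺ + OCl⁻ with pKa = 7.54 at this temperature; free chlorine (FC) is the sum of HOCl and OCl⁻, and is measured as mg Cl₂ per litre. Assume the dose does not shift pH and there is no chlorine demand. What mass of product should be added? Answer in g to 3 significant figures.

Volume: 49,400 US gal × 3.785 L/gal = 186,979 L.
[OCl⁻]/[HOCl] = 10^(pH − pKa) = 10^(7.45 − 7.54) = 0.8128; fraction as HOCl = 1/(1 + 0.8128) = 0.5516.
Free chlorine required for 1.49 ppm HOCl: 1.49 / 0.5516 = 2.701 ppm.
FC to add: 2.701 − 0.2 = 2.501 mg/L as Cl₂.
Cl₂ equivalent: 2.501 mg/L × 186,979 L = 467.7 g.
Product at 61.2% available Cl: 467.7 / 0.612 = 764.1 g.

764 g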